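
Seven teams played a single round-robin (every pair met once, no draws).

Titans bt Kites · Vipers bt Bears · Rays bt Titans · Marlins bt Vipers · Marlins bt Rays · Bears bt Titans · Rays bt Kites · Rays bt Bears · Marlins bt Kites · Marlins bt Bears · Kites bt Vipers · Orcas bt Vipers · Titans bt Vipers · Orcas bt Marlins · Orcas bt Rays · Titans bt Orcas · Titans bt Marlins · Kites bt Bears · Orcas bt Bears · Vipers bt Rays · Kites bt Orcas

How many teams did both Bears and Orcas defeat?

Bears beat: Titans.
Orcas beat: Marlins, Bears, Vipers, Rays.
No one was beaten by both.

0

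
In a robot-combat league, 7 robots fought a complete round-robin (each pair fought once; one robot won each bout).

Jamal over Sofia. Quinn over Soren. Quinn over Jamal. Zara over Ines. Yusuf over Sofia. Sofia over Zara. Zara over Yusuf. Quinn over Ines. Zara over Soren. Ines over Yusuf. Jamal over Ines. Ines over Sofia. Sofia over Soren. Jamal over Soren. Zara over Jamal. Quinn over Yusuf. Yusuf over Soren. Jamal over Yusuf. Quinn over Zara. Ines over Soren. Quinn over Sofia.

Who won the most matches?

Quinn

Win totals: Ines 3, Quinn 6, Zara 4, Soren 0, Yusuf 2, Jamal 4, Sofia 2.
Quinn leads with 6 wins (next highest: 4).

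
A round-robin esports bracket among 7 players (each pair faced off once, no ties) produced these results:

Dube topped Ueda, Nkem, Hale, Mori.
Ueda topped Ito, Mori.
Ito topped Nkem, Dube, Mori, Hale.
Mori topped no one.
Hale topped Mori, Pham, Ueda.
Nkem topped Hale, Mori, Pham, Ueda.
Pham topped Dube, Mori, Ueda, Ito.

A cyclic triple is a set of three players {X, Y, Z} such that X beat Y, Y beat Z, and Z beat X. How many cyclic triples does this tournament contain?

Win totals: Ito 4, Nkem 4, Hale 3, Pham 4, Mori 0, Dube 4, Ueda 2.
A player with w wins dominates both others in C(w,2) triples; summing gives 6 + 6 + 3 + 6 + 0 + 6 + 1 = 28 transitive triples.
Total triples C(7,3) = 35, so cyclic triples = 35 − 28 = 7.

7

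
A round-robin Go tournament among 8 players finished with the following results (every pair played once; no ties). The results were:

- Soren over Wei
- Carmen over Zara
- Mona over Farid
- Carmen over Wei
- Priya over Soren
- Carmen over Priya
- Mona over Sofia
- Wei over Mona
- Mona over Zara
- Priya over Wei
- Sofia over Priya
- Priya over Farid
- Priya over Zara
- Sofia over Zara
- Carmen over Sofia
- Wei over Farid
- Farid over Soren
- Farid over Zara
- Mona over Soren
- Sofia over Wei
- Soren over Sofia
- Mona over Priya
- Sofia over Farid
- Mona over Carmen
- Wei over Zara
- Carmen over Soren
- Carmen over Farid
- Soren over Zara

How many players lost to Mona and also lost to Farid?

Mona beat: Farid, Carmen, Zara, Sofia, Soren, Priya.
Farid beat: Zara, Soren.
Both beat: Zara, Soren — 2.

2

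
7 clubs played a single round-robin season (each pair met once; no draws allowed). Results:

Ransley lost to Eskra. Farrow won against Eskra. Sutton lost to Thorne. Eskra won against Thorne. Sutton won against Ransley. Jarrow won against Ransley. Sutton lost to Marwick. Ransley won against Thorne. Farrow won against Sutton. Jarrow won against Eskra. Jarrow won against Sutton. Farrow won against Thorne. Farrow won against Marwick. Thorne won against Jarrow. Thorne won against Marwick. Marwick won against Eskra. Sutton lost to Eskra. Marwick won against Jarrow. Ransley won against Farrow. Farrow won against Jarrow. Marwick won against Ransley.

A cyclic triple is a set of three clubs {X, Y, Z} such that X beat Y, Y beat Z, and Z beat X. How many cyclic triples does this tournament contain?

Win totals: Jarrow 3, Eskra 3, Ransley 2, Thorne 3, Sutton 1, Marwick 4, Farrow 5.
A club with w wins dominates both others in C(w,2) triples; summing gives 3 + 3 + 1 + 3 + 0 + 6 + 10 = 26 transitive triples.
Total triples C(7,3) = 35, so cyclic triples = 35 − 26 = 9.

9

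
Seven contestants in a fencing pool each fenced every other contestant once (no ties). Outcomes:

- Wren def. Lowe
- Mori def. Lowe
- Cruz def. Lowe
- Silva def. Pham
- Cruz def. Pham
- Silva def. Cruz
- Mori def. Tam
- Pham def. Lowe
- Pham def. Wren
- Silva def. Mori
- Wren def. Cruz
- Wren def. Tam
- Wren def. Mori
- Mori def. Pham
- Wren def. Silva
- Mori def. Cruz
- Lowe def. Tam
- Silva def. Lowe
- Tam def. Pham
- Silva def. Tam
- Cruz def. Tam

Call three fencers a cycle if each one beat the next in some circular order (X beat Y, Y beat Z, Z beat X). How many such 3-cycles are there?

5

Win totals: Tam 1, Silva 5, Lowe 1, Cruz 3, Pham 2, Mori 4, Wren 5.
A fencer with w wins dominates both others in C(w,2) triples; summing gives 0 + 10 + 0 + 3 + 1 + 6 + 10 = 30 transitive triples.
Total triples C(7,3) = 35, so cyclic triples = 35 − 30 = 5.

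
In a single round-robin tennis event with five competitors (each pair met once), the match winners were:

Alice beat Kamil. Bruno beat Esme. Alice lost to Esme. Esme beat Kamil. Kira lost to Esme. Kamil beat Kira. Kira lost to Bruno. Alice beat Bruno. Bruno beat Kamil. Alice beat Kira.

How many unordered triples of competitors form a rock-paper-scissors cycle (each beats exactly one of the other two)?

1

Of the C(5,3) = 10 triples, the cyclic ones are: {Bruno, Alice, Esme}.
That is 1.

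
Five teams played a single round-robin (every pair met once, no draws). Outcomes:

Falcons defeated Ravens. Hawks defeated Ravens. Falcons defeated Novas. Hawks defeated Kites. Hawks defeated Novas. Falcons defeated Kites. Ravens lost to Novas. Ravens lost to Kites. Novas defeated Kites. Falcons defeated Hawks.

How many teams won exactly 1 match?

1

Win totals: Ravens 0, Hawks 3, Kites 1, Novas 2, Falcons 4.
Exactly 1: Kites — 1 team.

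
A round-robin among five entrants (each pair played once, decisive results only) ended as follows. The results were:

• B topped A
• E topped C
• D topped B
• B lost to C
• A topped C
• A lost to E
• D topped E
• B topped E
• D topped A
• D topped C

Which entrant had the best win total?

Win totals: A 1, B 2, C 1, D 4, E 2.
D leads with 4 wins (next highest: 2).

D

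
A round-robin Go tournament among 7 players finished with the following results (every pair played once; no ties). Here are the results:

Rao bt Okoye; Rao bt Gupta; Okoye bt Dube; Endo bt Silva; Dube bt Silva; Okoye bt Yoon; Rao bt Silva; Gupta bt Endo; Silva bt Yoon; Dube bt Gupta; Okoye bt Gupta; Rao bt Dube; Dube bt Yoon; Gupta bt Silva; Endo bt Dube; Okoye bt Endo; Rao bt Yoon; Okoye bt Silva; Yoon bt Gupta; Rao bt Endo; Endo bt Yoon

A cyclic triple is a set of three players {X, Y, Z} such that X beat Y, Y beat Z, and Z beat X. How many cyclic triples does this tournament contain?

3

Win totals: Okoye 5, Yoon 1, Gupta 2, Silva 1, Rao 6, Endo 3, Dube 3.
A player with w wins dominates both others in C(w,2) triples; summing gives 10 + 0 + 1 + 0 + 15 + 3 + 3 = 32 transitive triples.
Total triples C(7,3) = 35, so cyclic triples = 35 − 32 = 3.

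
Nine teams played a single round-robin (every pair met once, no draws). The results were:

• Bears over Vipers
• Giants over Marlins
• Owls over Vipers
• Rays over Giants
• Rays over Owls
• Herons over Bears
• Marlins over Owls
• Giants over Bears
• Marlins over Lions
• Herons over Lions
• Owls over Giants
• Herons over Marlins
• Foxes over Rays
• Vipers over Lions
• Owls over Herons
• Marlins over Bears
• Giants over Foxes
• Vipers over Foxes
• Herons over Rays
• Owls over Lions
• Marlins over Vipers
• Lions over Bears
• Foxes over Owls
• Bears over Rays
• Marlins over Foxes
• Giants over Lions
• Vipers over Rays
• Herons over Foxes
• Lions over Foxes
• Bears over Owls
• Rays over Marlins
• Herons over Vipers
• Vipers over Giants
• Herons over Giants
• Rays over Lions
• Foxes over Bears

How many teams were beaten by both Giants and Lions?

2

Giants beat: Lions, Foxes, Bears, Marlins.
Lions beat: Foxes, Bears.
Both beat: Foxes, Bears — 2.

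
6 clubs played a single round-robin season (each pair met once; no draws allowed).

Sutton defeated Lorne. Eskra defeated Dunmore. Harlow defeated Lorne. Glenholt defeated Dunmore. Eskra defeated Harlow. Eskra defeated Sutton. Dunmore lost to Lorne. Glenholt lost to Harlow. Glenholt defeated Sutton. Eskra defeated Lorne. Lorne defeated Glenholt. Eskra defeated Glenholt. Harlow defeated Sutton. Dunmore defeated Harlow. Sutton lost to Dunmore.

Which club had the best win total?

Win totals: Lorne 2, Harlow 3, Dunmore 2, Glenholt 2, Eskra 5, Sutton 1.
Eskra leads with 5 wins (next highest: 3).

Eskra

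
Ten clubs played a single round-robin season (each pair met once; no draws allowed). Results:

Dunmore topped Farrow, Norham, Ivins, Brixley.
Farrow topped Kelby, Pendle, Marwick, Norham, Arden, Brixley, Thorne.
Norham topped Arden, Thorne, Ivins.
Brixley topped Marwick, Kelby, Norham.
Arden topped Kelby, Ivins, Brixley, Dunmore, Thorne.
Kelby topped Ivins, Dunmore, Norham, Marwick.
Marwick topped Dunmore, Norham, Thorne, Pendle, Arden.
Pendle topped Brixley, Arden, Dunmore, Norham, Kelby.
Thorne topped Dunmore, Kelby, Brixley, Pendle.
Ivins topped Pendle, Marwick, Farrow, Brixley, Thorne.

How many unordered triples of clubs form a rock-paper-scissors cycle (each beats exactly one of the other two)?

Win totals: Farrow 7, Thorne 4, Ivins 5, Kelby 4, Arden 5, Norham 3, Brixley 3, Pendle 5, Marwick 5, Dunmore 4.
A club with w wins dominates both others in C(w,2) triples; summing gives 21 + 6 + 10 + 6 + 10 + 3 + 3 + 10 + 10 + 6 = 85 transitive triples.
Total triples C(10,3) = 120, so cyclic triples = 120 − 85 = 35.

35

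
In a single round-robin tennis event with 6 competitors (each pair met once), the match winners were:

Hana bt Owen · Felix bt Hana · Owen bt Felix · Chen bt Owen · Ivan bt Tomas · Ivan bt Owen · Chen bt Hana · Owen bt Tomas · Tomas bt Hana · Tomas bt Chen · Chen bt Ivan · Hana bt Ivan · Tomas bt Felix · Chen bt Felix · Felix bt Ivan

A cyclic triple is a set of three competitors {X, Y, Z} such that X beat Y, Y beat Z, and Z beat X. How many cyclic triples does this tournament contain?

7

Win totals: Ivan 2, Felix 2, Hana 2, Owen 2, Tomas 3, Chen 4.
A competitor with w wins dominates both others in C(w,2) triples; summing gives 1 + 1 + 1 + 1 + 3 + 6 = 13 transitive triples.
Total triples C(6,3) = 20, so cyclic triples = 20 − 13 = 7.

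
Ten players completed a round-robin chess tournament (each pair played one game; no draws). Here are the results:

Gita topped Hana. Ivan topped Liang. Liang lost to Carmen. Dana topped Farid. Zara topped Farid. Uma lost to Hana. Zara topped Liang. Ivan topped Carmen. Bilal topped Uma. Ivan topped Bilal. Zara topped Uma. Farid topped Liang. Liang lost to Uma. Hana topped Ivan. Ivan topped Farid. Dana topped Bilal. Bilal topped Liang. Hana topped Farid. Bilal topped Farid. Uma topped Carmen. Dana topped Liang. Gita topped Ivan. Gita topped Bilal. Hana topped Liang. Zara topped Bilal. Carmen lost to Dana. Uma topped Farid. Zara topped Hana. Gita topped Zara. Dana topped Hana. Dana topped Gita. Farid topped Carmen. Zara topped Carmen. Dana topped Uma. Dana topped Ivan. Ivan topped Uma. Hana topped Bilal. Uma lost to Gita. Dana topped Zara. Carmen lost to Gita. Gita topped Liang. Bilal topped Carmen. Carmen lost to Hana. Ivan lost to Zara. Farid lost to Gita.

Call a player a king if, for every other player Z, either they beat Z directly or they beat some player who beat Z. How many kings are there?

1

Carmen cannot reach Gita, Uma, Zara, Dana, Farid, Bilal, Ivan, Hana in two steps.
Gita cannot reach Dana in two steps.
Uma cannot reach Gita, Zara, Dana, Bilal, Ivan, Hana in two steps.
Liang cannot reach Carmen, Gita, Uma, Zara, Dana, Farid, Bilal, Ivan, Hana in two steps.
Zara cannot reach Gita, Dana in two steps.
Dana reaches everyone (king).
Farid cannot reach Gita, Uma, Zara, Dana, Bilal, Ivan, Hana in two steps.
Bilal cannot reach Gita, Zara, Dana, Ivan, Hana in two steps.
Ivan cannot reach Gita, Zara, Dana, Hana in two steps.
Hana cannot reach Gita, Zara, Dana in two steps.
Kings: Dana — 1.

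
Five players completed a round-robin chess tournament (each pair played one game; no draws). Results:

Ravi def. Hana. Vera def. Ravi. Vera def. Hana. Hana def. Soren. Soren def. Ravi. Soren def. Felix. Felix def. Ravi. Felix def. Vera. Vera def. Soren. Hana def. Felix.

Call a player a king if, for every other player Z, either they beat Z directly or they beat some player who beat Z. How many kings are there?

4

Ravi cannot reach Vera in two steps.
Felix reaches everyone (king).
Hana reaches everyone (king).
Soren reaches everyone (king).
Vera reaches everyone (king).
Kings: Felix, Hana, Soren, Vera — 4.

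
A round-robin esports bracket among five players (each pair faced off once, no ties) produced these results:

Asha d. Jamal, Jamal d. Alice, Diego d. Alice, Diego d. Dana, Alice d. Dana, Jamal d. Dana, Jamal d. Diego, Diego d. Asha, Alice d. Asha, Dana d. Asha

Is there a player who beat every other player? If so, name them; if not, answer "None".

Highest win total is Jamal with 3 (out of 4 possible).
Jamal lost to Asha, so no player went undefeated.

None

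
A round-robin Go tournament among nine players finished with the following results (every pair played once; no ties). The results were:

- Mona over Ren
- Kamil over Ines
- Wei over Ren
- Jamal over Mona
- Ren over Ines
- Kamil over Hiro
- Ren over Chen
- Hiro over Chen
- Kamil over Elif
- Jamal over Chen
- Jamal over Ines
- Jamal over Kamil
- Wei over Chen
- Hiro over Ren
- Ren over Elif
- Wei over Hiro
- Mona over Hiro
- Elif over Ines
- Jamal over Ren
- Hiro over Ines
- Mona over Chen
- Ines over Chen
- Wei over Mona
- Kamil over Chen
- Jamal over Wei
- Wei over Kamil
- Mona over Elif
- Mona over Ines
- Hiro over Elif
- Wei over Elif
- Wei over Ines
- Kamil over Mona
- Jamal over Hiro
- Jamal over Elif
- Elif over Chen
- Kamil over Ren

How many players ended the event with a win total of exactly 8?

1

Win totals: Jamal 8, Ren 3, Wei 7, Elif 2, Ines 1, Chen 0, Mona 5, Hiro 4, Kamil 6.
Exactly 8: Jamal — 1 player.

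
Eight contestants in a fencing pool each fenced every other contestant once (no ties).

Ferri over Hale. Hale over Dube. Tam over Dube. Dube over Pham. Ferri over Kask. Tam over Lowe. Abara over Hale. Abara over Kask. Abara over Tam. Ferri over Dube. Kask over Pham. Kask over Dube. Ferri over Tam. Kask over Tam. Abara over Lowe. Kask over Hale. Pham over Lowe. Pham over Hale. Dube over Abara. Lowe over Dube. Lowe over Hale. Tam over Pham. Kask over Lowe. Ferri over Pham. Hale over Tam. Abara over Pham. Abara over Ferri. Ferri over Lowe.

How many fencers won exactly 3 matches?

1

Win totals: Abara 6, Kask 5, Dube 2, Lowe 2, Hale 2, Tam 3, Pham 2, Ferri 6.
Exactly 3: Tam — 1 fencer.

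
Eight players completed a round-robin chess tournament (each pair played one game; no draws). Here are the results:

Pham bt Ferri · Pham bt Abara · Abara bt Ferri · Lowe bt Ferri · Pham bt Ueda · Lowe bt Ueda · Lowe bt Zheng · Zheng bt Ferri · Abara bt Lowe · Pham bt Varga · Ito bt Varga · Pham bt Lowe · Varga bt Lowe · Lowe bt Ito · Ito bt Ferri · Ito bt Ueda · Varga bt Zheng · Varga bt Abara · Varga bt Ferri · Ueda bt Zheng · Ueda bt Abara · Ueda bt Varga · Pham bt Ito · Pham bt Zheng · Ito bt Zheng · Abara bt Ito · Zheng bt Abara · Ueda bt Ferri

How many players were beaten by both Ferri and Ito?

Ferri beat: no one.
Ito beat: Ferri, Zheng, Ueda, Varga.
No one was beaten by both.

0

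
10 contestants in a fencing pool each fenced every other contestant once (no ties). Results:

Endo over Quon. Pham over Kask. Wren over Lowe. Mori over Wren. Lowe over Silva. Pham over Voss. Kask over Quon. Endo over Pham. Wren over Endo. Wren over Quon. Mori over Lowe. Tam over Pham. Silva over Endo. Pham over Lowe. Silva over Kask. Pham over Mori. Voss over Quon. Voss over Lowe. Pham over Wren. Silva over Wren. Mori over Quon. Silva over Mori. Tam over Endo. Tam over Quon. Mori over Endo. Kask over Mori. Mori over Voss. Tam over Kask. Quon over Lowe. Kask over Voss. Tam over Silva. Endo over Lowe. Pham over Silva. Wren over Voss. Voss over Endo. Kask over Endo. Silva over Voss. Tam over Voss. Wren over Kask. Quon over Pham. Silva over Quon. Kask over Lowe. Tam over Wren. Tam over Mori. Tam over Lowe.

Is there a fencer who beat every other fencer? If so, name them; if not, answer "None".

Tam

Tam has 9 wins out of 9 opponents — a perfect record.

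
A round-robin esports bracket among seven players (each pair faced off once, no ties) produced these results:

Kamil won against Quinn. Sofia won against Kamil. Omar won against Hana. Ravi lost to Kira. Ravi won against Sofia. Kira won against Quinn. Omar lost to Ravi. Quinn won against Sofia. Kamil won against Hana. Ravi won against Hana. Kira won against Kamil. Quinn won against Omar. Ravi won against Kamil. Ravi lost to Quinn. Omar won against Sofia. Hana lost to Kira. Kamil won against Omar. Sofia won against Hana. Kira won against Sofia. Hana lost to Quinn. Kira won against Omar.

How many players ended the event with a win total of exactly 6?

Win totals: Sofia 2, Omar 2, Quinn 4, Hana 0, Kamil 3, Kira 6, Ravi 4.
Exactly 6: Kira — 1 player.

1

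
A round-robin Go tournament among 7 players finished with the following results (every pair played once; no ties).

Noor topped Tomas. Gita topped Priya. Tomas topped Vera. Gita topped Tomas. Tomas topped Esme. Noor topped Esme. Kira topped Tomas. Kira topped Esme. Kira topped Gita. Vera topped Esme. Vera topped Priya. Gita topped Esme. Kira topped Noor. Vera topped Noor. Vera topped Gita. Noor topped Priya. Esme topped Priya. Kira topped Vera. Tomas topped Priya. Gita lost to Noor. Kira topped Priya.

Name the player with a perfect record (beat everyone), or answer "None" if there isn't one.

Kira

Kira has 6 wins out of 6 opponents — a perfect record.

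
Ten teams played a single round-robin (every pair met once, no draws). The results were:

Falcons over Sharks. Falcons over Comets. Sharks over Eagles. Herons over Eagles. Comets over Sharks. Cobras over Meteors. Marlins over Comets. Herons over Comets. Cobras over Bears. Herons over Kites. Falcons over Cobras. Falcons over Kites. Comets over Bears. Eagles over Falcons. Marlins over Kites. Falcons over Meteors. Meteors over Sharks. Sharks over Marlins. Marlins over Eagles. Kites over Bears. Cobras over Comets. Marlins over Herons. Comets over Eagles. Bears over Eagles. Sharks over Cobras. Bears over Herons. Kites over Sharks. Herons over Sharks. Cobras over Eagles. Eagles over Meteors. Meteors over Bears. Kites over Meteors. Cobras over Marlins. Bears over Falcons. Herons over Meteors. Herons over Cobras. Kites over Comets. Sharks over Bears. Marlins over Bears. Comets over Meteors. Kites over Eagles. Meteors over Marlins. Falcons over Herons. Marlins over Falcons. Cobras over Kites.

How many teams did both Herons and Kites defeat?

Herons beat: Meteors, Comets, Cobras, Eagles, Kites, Sharks.
Kites beat: Meteors, Bears, Comets, Eagles, Sharks.
Both beat: Meteors, Comets, Eagles, Sharks — 4.

4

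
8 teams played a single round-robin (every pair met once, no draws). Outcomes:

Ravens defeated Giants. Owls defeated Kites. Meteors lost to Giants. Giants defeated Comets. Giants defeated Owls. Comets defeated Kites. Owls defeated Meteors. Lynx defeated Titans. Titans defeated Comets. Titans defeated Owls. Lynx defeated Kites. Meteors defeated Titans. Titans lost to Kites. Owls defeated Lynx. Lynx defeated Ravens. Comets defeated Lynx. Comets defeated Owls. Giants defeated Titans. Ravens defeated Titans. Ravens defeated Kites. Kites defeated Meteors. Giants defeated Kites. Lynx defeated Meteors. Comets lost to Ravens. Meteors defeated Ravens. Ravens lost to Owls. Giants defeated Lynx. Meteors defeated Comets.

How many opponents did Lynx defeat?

Lynx's results: beat Kites, Ravens, Meteors, Titans; lost to Owls, Comets, Giants.
That is 4 wins.

4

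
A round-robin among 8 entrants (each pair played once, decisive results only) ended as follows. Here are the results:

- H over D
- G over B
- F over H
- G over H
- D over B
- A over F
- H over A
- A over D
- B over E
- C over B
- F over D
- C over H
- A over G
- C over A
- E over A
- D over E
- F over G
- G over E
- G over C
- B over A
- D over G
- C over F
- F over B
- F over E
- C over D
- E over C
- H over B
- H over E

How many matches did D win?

3

D's results: beat B, E, G; lost to A, C, F, H.
That is 3 wins.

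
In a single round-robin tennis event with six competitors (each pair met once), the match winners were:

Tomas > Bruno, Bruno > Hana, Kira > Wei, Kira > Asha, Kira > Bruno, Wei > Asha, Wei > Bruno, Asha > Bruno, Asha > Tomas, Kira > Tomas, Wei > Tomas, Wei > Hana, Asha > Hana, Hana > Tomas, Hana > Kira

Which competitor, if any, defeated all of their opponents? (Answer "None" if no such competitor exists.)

Highest win total is Wei with 4 (out of 5 possible).
Wei lost to Kira, so no competitor went undefeated.

None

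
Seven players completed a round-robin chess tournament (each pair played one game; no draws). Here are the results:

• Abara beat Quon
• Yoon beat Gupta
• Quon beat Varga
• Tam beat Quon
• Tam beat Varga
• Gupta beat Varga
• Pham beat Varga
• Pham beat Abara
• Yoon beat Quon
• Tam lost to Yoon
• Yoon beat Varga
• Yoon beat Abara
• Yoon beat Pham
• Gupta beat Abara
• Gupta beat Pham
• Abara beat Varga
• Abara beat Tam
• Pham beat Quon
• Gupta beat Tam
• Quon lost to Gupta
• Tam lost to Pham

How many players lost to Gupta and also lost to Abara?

3

Gupta beat: Quon, Abara, Varga, Pham, Tam.
Abara beat: Quon, Varga, Tam.
Both beat: Quon, Varga, Tam — 3.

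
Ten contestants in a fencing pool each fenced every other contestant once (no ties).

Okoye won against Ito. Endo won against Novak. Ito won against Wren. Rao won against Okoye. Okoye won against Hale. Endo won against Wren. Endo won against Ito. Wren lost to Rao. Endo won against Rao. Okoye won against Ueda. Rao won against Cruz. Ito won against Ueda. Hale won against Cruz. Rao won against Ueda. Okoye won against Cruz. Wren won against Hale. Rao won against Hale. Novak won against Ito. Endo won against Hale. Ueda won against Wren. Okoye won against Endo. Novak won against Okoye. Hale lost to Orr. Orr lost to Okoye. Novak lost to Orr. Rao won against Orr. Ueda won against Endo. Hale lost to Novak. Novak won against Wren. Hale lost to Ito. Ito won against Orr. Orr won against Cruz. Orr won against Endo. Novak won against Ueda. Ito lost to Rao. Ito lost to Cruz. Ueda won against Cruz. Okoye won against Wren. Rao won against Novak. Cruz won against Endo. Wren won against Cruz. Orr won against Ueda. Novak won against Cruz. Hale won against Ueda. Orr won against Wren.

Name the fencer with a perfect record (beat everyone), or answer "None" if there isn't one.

Highest win total is Rao with 8 (out of 9 possible).
Rao lost to Endo, so no fencer went undefeated.

None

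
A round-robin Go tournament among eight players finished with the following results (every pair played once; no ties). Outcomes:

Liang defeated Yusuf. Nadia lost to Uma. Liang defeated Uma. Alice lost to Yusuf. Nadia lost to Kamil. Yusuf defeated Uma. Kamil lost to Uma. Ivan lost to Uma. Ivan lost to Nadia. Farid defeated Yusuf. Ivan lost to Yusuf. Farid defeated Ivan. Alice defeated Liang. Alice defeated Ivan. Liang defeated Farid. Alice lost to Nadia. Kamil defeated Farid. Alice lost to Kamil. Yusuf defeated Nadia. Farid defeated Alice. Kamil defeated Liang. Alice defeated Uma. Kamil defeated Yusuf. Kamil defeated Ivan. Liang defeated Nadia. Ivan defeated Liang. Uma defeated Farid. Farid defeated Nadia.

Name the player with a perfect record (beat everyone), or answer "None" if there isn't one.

Highest win total is Kamil with 6 (out of 7 possible).
Kamil lost to Uma, so no player went undefeated.

None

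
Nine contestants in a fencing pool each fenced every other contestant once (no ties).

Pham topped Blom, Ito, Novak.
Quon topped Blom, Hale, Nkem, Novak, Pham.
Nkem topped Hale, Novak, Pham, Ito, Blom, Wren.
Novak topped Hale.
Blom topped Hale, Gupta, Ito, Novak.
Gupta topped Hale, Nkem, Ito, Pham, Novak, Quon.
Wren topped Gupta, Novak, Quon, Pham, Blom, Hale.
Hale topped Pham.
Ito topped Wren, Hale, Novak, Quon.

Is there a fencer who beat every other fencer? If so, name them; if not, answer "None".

None

Highest win total is Wren with 6 (out of 8 possible).
Wren lost to Ito, Nkem, so no fencer went undefeated.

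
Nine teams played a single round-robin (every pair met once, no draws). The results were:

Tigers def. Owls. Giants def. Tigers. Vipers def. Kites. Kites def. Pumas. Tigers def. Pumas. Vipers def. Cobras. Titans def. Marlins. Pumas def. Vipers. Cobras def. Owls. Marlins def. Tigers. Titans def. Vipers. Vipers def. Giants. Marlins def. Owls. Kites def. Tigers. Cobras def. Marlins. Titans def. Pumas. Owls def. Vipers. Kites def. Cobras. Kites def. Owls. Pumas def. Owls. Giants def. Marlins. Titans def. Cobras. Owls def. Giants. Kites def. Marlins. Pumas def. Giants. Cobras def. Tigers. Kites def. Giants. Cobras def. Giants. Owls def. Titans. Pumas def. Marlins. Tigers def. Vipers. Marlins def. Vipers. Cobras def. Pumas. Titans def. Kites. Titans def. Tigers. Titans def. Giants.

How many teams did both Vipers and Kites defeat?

2

Vipers beat: Kites, Cobras, Giants.
Kites beat: Pumas, Tigers, Owls, Marlins, Cobras, Giants.
Both beat: Cobras, Giants — 2.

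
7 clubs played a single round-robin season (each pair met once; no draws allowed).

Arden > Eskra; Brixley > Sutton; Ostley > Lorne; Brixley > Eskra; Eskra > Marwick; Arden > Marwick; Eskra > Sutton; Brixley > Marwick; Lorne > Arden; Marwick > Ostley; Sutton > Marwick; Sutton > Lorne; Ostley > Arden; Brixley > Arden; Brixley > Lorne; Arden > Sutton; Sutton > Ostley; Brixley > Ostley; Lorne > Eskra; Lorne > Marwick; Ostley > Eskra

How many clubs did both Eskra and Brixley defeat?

Eskra beat: Marwick, Sutton.
Brixley beat: Ostley, Marwick, Eskra, Arden, Sutton, Lorne.
Both beat: Marwick, Sutton — 2.

2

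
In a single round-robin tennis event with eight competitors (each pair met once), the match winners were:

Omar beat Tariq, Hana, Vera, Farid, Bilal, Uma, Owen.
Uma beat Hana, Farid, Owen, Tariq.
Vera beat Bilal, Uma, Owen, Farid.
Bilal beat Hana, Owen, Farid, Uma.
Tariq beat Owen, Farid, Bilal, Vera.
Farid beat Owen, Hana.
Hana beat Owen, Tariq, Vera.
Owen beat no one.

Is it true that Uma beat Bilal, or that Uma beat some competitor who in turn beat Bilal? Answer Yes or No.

Yes

Uma did not beat Bilal directly.
Uma beat Hana, Tariq, Farid, Owen. Of those, Tariq beat Bilal.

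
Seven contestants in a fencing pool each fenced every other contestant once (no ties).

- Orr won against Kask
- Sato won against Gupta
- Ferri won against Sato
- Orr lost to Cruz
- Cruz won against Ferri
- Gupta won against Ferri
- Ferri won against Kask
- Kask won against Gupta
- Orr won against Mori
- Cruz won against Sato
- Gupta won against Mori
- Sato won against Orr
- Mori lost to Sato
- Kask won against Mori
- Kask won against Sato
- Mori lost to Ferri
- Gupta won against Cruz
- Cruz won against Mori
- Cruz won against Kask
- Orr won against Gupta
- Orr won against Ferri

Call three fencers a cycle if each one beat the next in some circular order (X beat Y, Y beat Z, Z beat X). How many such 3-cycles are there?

7

Win totals: Ferri 3, Cruz 5, Kask 3, Mori 0, Orr 4, Gupta 3, Sato 3.
A fencer with w wins dominates both others in C(w,2) triples; summing gives 3 + 10 + 3 + 0 + 6 + 3 + 3 = 28 transitive triples.
Total triples C(7,3) = 35, so cyclic triples = 35 − 28 = 7.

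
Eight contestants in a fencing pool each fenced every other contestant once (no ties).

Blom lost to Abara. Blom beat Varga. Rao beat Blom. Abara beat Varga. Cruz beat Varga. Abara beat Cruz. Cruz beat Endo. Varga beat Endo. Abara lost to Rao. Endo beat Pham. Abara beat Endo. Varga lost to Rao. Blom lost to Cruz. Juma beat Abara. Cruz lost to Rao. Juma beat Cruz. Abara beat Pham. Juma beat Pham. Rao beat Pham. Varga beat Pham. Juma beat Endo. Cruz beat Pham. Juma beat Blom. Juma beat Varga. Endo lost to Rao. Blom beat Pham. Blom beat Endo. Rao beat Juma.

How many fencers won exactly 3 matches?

Win totals: Juma 6, Abara 5, Pham 0, Endo 1, Blom 3, Varga 2, Cruz 4, Rao 7.
Exactly 3: Blom — 1 fencer.

1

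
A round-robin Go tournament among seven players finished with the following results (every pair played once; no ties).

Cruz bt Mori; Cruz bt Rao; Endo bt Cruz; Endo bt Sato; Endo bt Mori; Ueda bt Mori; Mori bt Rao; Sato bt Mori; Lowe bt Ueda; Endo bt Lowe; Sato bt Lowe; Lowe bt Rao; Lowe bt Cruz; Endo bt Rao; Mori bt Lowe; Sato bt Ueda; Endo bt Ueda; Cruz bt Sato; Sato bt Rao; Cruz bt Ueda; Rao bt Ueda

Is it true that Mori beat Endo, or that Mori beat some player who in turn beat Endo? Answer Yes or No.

No

Mori did not beat Endo directly.
Mori beat Lowe, Rao, but each of them lost to Endo. No two-step path.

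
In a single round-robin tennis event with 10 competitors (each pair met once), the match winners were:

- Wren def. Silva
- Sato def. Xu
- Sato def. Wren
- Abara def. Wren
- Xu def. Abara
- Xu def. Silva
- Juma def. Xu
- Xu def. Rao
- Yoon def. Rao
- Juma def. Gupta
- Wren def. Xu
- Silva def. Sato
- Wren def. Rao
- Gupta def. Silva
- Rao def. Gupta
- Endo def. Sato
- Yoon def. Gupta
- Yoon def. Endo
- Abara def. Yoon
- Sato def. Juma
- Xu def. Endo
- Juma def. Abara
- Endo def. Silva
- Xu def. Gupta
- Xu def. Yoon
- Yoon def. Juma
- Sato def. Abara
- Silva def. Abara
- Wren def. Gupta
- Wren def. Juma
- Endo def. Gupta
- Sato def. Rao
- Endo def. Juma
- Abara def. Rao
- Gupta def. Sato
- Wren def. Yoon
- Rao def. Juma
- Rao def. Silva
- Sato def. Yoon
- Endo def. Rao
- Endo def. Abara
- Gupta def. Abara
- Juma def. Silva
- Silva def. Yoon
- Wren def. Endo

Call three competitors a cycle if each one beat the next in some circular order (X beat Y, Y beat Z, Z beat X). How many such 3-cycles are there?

Win totals: Abara 3, Yoon 4, Endo 6, Gupta 3, Silva 3, Sato 6, Xu 6, Juma 4, Rao 3, Wren 7.
A competitor with w wins dominates both others in C(w,2) triples; summing gives 3 + 6 + 15 + 3 + 3 + 15 + 15 + 6 + 3 + 21 = 90 transitive triples.
Total triples C(10,3) = 120, so cyclic triples = 120 − 90 = 30.

30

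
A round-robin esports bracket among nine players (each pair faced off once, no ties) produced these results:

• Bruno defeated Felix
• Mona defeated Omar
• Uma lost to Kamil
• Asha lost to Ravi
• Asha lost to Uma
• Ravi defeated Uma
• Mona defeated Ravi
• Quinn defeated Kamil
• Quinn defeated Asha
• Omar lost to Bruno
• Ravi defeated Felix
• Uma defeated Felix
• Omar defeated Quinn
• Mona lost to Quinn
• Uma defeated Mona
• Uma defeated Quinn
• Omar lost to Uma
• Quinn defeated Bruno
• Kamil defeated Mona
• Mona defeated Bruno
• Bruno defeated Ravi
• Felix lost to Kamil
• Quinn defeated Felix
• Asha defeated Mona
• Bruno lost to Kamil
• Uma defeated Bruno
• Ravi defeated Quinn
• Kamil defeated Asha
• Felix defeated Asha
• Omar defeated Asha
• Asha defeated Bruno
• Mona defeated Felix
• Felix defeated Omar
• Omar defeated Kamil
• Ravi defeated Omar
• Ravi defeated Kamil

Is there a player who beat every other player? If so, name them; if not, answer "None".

None

Highest win total is Uma with 6 (out of 8 possible).
Uma lost to Ravi, Kamil, so no player went undefeated.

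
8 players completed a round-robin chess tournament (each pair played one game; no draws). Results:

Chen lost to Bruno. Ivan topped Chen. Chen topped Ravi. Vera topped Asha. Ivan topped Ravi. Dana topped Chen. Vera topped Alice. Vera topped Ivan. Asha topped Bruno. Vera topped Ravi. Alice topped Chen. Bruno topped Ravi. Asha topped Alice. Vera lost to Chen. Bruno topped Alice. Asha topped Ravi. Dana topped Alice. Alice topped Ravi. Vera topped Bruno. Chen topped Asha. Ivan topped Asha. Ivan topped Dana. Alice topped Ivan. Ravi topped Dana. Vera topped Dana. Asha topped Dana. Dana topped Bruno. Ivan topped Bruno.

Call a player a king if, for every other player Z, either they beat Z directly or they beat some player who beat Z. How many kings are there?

Asha cannot reach Vera in two steps.
Ivan reaches everyone (king).
Bruno reaches everyone (king).
Vera reaches everyone (king).
Chen reaches everyone (king).
Dana reaches everyone (king).
Alice reaches everyone (king).
Ravi cannot reach Asha, Ivan, Vera in two steps.
Kings: Ivan, Bruno, Vera, Chen, Dana, Alice — 6.

6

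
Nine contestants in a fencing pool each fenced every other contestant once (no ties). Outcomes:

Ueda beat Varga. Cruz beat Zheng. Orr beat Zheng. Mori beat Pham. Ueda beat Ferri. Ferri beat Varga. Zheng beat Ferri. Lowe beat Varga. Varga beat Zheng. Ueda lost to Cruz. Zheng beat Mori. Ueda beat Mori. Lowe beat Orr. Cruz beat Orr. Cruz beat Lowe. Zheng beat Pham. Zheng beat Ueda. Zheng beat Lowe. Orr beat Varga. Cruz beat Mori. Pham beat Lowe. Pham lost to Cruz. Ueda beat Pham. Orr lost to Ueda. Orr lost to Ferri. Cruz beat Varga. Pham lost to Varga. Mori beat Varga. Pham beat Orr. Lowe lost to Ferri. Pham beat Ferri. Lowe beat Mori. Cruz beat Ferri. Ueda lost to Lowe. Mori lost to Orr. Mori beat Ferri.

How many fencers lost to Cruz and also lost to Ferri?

3

Cruz beat: Ueda, Orr, Pham, Varga, Zheng, Lowe, Ferri, Mori.
Ferri beat: Orr, Varga, Lowe.
Both beat: Orr, Varga, Lowe — 3.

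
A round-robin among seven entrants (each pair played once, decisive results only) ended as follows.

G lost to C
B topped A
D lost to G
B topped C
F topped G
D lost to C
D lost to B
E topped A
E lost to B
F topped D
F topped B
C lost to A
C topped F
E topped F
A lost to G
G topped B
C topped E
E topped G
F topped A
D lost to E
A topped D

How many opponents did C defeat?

C's results: beat D, E, F, G; lost to A, B.
That is 4 wins.

4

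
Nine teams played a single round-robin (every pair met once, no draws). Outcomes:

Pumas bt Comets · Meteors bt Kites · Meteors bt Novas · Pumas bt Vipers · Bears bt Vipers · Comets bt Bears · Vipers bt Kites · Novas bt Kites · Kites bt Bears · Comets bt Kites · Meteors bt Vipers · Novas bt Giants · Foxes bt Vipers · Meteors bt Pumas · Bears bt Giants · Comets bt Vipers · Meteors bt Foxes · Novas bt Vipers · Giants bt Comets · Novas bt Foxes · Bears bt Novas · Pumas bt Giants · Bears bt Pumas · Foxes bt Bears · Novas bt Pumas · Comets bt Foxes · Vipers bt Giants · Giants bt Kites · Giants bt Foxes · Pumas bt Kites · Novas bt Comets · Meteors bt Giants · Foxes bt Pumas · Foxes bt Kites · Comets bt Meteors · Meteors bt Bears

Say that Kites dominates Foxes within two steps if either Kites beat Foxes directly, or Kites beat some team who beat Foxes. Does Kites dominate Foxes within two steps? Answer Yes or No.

No

Kites did not beat Foxes directly.
Kites beat Bears, but each of them lost to Foxes. No two-step path.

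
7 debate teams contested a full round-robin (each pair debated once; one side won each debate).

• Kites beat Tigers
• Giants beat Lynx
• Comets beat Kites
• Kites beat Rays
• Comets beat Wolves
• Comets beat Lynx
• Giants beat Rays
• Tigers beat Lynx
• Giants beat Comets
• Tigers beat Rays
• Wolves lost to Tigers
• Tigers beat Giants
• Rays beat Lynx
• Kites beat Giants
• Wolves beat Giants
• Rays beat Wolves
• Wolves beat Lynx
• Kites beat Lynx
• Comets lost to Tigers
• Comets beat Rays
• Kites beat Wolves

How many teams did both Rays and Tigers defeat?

Rays beat: Lynx, Wolves.
Tigers beat: Giants, Comets, Rays, Lynx, Wolves.
Both beat: Lynx, Wolves — 2.

2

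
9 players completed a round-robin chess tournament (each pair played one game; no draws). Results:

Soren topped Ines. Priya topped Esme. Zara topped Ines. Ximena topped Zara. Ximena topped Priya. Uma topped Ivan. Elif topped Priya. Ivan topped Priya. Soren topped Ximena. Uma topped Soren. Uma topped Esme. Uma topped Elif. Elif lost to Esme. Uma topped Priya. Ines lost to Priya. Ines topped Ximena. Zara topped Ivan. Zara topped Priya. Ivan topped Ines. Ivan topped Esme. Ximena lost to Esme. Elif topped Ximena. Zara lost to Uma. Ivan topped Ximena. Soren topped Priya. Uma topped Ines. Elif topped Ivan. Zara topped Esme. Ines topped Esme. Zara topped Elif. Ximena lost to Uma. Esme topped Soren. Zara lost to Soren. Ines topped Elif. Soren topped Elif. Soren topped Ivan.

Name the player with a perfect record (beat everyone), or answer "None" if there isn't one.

Uma

Uma has 8 wins out of 8 opponents — a perfect record.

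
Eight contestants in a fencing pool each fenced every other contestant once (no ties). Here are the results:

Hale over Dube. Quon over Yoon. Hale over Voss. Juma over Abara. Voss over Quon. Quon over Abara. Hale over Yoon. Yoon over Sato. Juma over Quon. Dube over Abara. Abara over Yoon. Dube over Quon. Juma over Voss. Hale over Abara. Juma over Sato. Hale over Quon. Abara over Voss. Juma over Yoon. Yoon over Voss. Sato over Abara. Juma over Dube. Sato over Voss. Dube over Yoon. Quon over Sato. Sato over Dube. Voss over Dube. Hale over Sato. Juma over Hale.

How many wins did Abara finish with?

2

Abara's results: beat Voss, Yoon; lost to Sato, Juma, Hale, Quon, Dube.
That is 2 wins.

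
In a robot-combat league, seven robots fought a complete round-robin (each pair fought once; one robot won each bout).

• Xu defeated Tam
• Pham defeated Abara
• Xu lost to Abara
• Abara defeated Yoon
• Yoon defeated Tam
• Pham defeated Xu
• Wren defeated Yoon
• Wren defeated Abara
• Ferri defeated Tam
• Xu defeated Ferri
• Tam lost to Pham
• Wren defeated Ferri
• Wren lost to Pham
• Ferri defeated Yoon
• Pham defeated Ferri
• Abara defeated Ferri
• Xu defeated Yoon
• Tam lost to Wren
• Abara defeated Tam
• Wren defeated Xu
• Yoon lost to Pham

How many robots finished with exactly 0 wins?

1

Win totals: Abara 4, Yoon 1, Ferri 2, Xu 3, Pham 6, Tam 0, Wren 5.
Exactly 0: Tam — 1 robot.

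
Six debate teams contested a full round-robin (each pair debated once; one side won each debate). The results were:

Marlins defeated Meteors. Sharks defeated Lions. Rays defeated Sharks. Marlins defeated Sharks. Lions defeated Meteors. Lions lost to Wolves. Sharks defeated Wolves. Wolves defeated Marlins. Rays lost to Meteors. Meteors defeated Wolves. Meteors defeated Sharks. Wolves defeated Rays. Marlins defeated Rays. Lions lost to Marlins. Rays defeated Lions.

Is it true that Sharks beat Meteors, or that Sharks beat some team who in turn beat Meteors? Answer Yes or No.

Yes

Sharks did not beat Meteors directly.
Sharks beat Lions, Wolves. Of those, Lions beat Meteors.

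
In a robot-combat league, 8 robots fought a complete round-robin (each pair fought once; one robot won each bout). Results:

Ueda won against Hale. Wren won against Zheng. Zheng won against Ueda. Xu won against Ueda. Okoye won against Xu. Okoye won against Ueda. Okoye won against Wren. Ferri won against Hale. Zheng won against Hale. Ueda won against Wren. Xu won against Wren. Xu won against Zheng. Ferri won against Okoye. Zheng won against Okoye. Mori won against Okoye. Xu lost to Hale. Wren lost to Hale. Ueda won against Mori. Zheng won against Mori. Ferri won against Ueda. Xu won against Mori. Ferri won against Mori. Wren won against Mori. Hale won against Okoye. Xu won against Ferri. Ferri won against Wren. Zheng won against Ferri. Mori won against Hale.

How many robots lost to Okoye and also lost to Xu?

2

Okoye beat: Xu, Wren, Ueda.
Xu beat: Ferri, Zheng, Wren, Ueda, Mori.
Both beat: Wren, Ueda — 2.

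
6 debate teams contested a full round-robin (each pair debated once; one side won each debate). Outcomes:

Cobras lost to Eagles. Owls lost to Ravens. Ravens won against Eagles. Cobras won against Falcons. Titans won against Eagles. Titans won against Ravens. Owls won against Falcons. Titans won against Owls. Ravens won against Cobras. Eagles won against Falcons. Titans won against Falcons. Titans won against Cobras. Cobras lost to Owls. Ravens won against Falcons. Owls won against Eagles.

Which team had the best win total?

Win totals: Titans 5, Eagles 2, Cobras 1, Ravens 4, Owls 3, Falcons 0.
Titans leads with 5 wins (next highest: 4).

Titans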